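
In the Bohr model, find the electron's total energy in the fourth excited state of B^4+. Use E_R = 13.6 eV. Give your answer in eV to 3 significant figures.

E_n = −E_R·Z²/n² = −13.6 × 5²/5² = -13.6 eV

-13.6 eV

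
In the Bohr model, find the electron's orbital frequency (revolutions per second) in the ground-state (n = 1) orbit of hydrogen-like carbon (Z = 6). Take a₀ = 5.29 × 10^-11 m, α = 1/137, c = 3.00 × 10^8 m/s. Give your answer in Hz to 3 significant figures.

r = n²a₀/Z = 8.82 × 10^-12 m, v = Zαc/n = 1.31 × 10^7 m/s
f = v/(2πr) = 2.37 × 10^17 Hz

2.37 × 10^17 Hz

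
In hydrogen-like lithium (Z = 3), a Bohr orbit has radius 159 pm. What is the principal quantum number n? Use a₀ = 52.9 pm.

3

r_n = n²a₀/Z ⇒ n² = rZ/a₀ = 159 × 3 / 52.9 ≈ 9.02
n = 3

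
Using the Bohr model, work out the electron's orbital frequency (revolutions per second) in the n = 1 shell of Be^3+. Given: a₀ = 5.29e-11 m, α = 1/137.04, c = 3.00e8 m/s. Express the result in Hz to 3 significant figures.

1.05e17 Hz

r = n²a₀/Z = 1.32e-11 m, v = Zαc/n = 8.76e6 m/s
f = v/(2πr) = 1.05e17 Hz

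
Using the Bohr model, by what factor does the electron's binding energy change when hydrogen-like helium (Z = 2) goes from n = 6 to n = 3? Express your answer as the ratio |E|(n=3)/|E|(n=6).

4

|E| ∝ Z^2 · n^-2; with Z fixed, |E| ∝ n^-2.
|E|(n=3)/|E|(n=6) = (3/6)^-2 = 4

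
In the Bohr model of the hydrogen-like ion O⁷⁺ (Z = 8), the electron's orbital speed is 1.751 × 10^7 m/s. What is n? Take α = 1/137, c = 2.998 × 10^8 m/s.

v_n = Zαc/n ⇒ n = Zαc/v = 8 × 0.007299 × 2.998 × 10^8 / 1.751 × 10^7 ≈ 1.00
n = 1

1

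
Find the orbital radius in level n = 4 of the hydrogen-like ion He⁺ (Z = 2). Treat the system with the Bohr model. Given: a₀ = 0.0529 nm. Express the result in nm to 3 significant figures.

0.423 nm

r_n = n²a₀/Z = 4² × 0.0529 / 2
    = 16 × 0.0529 / 2 = 0.423 nm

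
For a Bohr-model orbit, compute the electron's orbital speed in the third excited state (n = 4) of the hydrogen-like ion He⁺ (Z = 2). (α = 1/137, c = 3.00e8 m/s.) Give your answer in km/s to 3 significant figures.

v_n = Zαc/n = 2 × 0.00730 × 3.00e8 / 4
    = 1090 km/s

1090 km/s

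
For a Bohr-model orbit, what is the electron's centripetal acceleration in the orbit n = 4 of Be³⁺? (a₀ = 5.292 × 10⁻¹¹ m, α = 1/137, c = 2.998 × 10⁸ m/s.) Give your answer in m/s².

2.262 × 10²² m/s²

r = n²a₀/Z = 2.117 × 10⁻¹⁰ m, v = Zαc/n = 2.188 × 10⁶ m/s
a = v²/r = (2.188 × 10⁶)² / 2.117 × 10⁻¹⁰ = 2.262 × 10²² m/s²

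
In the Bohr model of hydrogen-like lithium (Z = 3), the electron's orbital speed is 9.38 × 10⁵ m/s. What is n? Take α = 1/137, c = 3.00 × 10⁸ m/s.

7

v_n = Zαc/n ⇒ n = Zαc/v = 3 × 0.00730 × 3.00 × 10⁸ / 9.38 × 10⁵ ≈ 7.00
n = 7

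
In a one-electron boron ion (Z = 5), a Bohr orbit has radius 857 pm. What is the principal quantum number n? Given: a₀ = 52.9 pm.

r_n = n²a₀/Z ⇒ n² = rZ/a₀ = 857 × 5 / 52.9 ≈ 81.00
n = 9

9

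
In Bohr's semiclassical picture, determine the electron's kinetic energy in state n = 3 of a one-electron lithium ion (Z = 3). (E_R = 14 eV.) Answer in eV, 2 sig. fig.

For a Coulomb orbit the virial theorem gives K = −E_n.
E_n = −E_R·Z²/n², so K = E_R·Z²/n² = 14 × 3²/3² = 14 eV

14 eV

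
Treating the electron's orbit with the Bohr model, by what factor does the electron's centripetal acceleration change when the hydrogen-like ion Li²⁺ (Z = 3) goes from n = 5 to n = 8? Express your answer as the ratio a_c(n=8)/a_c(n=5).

a_c ∝ Z^3 · n^-4; with Z fixed, a_c ∝ n^-4.
a_c(n=8)/a_c(n=5) = (8/5)^-4 = 625/4096

625/4096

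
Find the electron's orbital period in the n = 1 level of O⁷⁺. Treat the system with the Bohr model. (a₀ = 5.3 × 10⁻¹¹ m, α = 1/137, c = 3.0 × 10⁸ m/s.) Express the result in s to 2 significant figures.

2.4 × 10⁻¹⁸ s

r = n²a₀/Z = 1²·5.3 × 10⁻¹¹/8 = 6.6 × 10⁻¹² m
v = Zαc/n = 8·0.0073·3.0 × 10⁸/1 = 1.8 × 10⁷ m/s
T = 2πr/v = 2.4 × 10⁻¹⁸ s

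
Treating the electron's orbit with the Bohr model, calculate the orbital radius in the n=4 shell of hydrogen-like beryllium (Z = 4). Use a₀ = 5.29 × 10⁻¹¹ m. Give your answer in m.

2.12 × 10⁻¹⁰ m

r_n = n²a₀/Z = 4² × 5.29 × 10⁻¹¹ / 4
    = 16 × 5.29 × 10⁻¹¹ / 4 = 2.12 × 10⁻¹⁰ m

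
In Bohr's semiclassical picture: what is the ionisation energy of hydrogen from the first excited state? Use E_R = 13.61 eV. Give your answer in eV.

E_n = −E_R·Z²/n² = −13.61 × 1²/2² eV = -3.402 eV
Ionisation energy = −E_n = 3.402 eV

3.402 eV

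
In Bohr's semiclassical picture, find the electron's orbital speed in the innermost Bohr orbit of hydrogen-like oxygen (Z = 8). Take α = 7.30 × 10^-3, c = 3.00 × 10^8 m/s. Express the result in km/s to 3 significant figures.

1.75 × 10^4 km/s

v_n = Zαc/n = 8 × 0.00730 × 3.00 × 10^8 / 1
    = 1.75 × 10^4 km/s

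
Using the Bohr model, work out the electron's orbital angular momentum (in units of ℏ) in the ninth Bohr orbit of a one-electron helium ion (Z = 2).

L_n = nℏ, so L/ℏ = n = 9.

9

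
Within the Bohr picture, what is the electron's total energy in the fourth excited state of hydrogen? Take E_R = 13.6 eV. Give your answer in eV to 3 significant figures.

E_n = −E_R·Z²/n² = −13.6 × 1²/5² = -0.544 eV

-0.544 eV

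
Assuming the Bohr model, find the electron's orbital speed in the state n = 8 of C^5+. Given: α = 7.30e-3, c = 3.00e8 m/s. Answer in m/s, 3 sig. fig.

v_n = Zαc/n = 6 × 0.00730 × 3.00e8 / 8
    = 1.64e6 m/s

1.64e6 m/s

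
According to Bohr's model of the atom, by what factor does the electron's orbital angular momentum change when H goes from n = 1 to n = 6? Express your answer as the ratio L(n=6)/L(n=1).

6

L = nℏ depends only on n, so L ∝ n.
L(n=6)/L(n=1) = (6/1)^1 = 6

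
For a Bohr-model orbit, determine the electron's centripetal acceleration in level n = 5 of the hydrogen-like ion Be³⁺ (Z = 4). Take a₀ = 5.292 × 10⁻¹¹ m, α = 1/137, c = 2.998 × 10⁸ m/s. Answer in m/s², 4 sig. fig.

9.266 × 10²¹ m/s²

r = n²a₀/Z = 3.308 × 10⁻¹⁰ m, v = Zαc/n = 1.751 × 10⁶ m/s
a = v²/r = (1.751 × 10⁶)² / 3.308 × 10⁻¹⁰ = 9.266 × 10²¹ m/s²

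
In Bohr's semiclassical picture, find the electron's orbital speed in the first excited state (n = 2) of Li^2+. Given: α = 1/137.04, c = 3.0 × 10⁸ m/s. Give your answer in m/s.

v_n = Zαc/n = 3 × 0.0073 × 3.0 × 10⁸ / 2
    = 3.3 × 10⁶ m/s

3.3 × 10⁶ m/s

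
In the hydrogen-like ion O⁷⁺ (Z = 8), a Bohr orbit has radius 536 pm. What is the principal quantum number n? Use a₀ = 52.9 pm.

9

r_n = n²a₀/Z ⇒ n² = rZ/a₀ = 536 × 8 / 52.9 ≈ 81.06
n = 9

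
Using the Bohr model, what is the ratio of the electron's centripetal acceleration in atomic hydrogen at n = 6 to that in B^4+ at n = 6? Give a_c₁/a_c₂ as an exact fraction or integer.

1/125

a_c ∝ Z^3 · n^-4
a_c₁/a_c₂ = (1/5)^3 · (6/6)^-4 = 1/125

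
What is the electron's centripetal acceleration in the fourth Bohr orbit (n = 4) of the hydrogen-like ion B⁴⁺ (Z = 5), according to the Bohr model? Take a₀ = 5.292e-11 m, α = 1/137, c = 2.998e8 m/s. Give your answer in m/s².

r = n²a₀/Z = 1.693e-10 m, v = Zαc/n = 2.735e6 m/s
a = v²/r = (2.735e6)² / 1.693e-10 = 4.418e22 m/s²

4.418e22 m/s²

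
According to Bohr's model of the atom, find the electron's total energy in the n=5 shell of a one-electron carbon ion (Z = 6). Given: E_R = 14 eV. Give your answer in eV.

E_n = −E_R·Z²/n² = −14 × 6²/5² = -20 eV

-20 eV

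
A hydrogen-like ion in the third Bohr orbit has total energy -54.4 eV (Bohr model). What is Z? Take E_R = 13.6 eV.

6

E_n = −E_R Z²/n² ⇒ Z² = −E_n n²/E_R = 54.4 × 3² / 13.6 ≈ 36.00
Z = 6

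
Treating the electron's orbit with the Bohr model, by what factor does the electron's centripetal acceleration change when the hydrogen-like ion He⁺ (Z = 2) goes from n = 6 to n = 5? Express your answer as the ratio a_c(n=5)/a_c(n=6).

1296/625

a_c ∝ Z^3 · n^-4; with Z fixed, a_c ∝ n^-4.
a_c(n=5)/a_c(n=6) = (5/6)^-4 = 1296/625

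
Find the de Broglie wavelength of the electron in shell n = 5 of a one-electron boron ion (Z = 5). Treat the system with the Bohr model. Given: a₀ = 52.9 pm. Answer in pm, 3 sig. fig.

332 pm

The Bohr quantisation condition is nλ = 2πr_n.
r_n = n²a₀/Z = 264 pm
λ = 2πr_n/n = 2π·264/5 = 332 pm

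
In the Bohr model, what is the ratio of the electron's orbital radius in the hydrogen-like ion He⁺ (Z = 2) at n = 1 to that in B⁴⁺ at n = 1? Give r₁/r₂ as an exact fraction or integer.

r ∝ Z^-1 · n^2
r₁/r₂ = (2/5)^-1 · (1/1)^2 = 5/2

5/2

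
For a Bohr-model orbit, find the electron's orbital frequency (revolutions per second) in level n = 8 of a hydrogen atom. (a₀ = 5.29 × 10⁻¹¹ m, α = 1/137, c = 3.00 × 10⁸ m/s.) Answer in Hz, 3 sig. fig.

r = n²a₀/Z = 3.39 × 10⁻⁹ m, v = Zαc/n = 2.74 × 10⁵ m/s
f = v/(2πr) = 1.29 × 10¹³ Hz

1.29 × 10¹³ Hz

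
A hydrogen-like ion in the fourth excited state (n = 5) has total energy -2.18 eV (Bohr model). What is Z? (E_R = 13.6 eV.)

E_n = −E_R Z²/n² ⇒ Z² = −E_n n²/E_R = 2.18 × 5² / 13.6 ≈ 4.01
Z = 2

2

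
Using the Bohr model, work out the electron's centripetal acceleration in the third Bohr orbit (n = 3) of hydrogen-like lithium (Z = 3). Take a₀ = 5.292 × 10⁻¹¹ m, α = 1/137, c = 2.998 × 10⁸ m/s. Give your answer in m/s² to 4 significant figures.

r = n²a₀/Z = 1.588 × 10⁻¹⁰ m, v = Zαc/n = 2.188 × 10⁶ m/s
a = v²/r = (2.188 × 10⁶)² / 1.588 × 10⁻¹⁰ = 3.016 × 10²² m/s²

3.016 × 10²² m/s²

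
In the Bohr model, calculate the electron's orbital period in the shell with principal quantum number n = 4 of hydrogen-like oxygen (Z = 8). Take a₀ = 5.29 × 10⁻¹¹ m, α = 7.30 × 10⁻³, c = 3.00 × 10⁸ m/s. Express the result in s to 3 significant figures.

1.52 × 10⁻¹⁶ s

r = n²a₀/Z = 4²·5.29 × 10⁻¹¹/8 = 1.06 × 10⁻¹⁰ m
v = Zαc/n = 8·0.00730·3.00 × 10⁸/4 = 4.38 × 10⁶ m/s
T = 2πr/v = 1.52 × 10⁻¹⁶ s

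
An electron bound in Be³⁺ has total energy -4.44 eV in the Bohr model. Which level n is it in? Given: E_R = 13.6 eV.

7

E_n = −E_R Z²/n² ⇒ n² = E_R Z²/(−E_n) = 13.6 × 4² / 4.44 ≈ 49.01
n = 7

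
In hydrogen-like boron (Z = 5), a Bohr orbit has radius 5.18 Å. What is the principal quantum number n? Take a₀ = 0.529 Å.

7

r_n = n²a₀/Z ⇒ n² = rZ/a₀ = 5.18 × 5 / 0.529 ≈ 48.96
n = 7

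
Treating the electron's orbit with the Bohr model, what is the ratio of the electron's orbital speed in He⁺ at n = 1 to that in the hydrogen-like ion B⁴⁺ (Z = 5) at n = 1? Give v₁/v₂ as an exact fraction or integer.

v ∝ Z^1 · n^-1
v₁/v₂ = (2/5)^1 · (1/1)^-1 = 2/5

2/5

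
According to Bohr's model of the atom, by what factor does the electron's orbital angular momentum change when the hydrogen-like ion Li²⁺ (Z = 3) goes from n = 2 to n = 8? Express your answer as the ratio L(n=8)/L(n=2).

L = nℏ depends only on n, so L ∝ n.
L(n=8)/L(n=2) = (8/2)^1 = 4

4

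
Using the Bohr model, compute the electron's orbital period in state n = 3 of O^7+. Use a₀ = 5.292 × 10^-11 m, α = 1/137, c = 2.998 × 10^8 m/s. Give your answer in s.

r = n²a₀/Z = 3²·5.292 × 10^-11/8 = 5.954 × 10^-11 m
v = Zαc/n = 8·0.007299·2.998 × 10^8/3 = 5.836 × 10^6 m/s
T = 2πr/v = 6.410 × 10^-17 s

6.410 × 10^-17 s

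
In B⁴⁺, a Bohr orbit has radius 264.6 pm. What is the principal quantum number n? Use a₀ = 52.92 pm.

r_n = n²a₀/Z ⇒ n² = rZ/a₀ = 264.6 × 5 / 52.92 ≈ 25.00
n = 5

5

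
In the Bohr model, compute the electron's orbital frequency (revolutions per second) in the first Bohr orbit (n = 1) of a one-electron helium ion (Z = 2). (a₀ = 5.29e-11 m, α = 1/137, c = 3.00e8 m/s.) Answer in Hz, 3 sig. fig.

r = n²a₀/Z = 2.65e-11 m, v = Zαc/n = 4.38e6 m/s
f = v/(2πr) = 2.64e16 Hz

2.64e16 Hz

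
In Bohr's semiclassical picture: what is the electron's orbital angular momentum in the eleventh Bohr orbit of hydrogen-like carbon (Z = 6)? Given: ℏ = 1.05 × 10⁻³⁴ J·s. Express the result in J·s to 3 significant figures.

L_n = nℏ = 11 × 1.05 × 10⁻³⁴ = 1.16 × 10⁻³³ J·s

1.16 × 10⁻³³ J·s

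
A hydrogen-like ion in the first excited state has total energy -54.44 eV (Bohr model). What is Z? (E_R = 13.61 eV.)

E_n = −E_R Z²/n² ⇒ Z² = −E_n n²/E_R = 54.44 × 2² / 13.61 ≈ 16.00
Z = 4

4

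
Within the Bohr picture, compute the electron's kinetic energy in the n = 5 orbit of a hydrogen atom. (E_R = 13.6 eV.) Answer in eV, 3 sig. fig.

For a Coulomb orbit the virial theorem gives K = −E_n.
E_n = −E_R·Z²/n², so K = E_R·Z²/n² = 13.6 × 1²/5² = 0.544 eV

0.544 eV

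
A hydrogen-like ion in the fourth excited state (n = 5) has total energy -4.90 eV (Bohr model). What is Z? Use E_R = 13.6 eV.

3

E_n = −E_R Z²/n² ⇒ Z² = −E_n n²/E_R = 4.90 × 5² / 13.6 ≈ 9.01
Z = 3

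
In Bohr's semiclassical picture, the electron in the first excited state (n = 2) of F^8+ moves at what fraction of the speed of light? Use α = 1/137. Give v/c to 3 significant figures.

v_n = Zαc/n, so v/c = Zα/n = 9 × 0.00730 / 2 = 0.0328

0.0328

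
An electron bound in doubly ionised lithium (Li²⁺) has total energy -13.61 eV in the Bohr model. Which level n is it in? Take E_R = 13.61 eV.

3

E_n = −E_R Z²/n² ⇒ n² = E_R Z²/(−E_n) = 13.61 × 3² / 13.61 ≈ 9.00
n = 3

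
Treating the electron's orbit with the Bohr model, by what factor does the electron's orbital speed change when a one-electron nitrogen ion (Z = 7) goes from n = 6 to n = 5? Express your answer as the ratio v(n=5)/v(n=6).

6/5

v ∝ Z^1 · n^-1; with Z fixed, v ∝ n^-1.
v(n=5)/v(n=6) = (5/6)^-1 = 6/5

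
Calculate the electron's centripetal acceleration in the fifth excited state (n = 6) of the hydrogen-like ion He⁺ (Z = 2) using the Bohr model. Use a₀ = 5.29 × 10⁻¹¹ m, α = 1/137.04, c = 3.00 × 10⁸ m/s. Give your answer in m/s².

r = n²a₀/Z = 9.52 × 10⁻¹⁰ m, v = Zαc/n = 7.30 × 10⁵ m/s
a = v²/r = (7.30 × 10⁵)² / 9.52 × 10⁻¹⁰ = 5.59 × 10²⁰ m/s²

5.59 × 10²⁰ m/s²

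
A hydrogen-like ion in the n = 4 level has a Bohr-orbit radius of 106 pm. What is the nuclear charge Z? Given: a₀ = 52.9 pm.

8

r_n = n²a₀/Z ⇒ Z = n²a₀/r = 4² × 52.9 / 106 ≈ 7.98
Z = 8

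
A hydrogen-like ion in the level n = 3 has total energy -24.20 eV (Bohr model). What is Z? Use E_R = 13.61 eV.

4

E_n = −E_R Z²/n² ⇒ Z² = −E_n n²/E_R = 24.20 × 3² / 13.61 ≈ 16.00
Z = 4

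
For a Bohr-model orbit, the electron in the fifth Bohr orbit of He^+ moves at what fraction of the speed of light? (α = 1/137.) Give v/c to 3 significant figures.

0.00292

v_n = Zαc/n, so v/c = Zα/n = 2 × 0.00730 / 5 = 0.00292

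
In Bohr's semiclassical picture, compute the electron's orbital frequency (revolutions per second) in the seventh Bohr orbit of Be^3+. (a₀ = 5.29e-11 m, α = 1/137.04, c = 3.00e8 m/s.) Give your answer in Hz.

3.07e14 Hz

r = n²a₀/Z = 6.48e-10 m, v = Zαc/n = 1.25e6 m/s
f = v/(2πr) = 3.07e14 Hz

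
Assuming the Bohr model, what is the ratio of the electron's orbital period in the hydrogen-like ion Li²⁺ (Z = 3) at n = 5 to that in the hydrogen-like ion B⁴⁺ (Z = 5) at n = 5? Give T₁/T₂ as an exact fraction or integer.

25/9

T ∝ Z^-2 · n^3
T₁/T₂ = (3/5)^-2 · (5/5)^3 = 25/9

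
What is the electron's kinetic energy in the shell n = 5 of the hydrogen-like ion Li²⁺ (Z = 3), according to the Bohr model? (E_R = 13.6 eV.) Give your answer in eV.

4.90 eV

For a Coulomb orbit the virial theorem gives K = −E_n.
E_n = −E_R·Z²/n², so K = E_R·Z²/n² = 13.6 × 3²/5² = 4.90 eV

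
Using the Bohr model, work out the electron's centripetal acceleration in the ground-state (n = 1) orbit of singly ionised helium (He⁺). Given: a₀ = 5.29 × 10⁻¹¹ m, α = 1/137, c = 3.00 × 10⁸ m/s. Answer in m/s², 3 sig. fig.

r = n²a₀/Z = 2.65 × 10⁻¹¹ m, v = Zαc/n = 4.38 × 10⁶ m/s
a = v²/r = (4.38 × 10⁶)² / 2.65 × 10⁻¹¹ = 7.25 × 10²³ m/s²

7.25 × 10²³ m/s²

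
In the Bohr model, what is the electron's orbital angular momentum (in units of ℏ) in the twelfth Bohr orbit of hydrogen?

12

L_n = nℏ, so L/ℏ = n = 12.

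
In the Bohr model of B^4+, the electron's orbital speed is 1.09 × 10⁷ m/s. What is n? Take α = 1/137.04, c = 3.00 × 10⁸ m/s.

1

v_n = Zαc/n ⇒ n = Zαc/v = 5 × 0.00730 × 3.00 × 10⁸ / 1.09 × 10⁷ ≈ 1.00
n = 1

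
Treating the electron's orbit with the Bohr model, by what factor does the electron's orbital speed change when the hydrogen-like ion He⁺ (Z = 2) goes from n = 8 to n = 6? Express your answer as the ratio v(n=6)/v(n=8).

v ∝ Z^1 · n^-1; with Z fixed, v ∝ n^-1.
v(n=6)/v(n=8) = (6/8)^-1 = 4/3

4/3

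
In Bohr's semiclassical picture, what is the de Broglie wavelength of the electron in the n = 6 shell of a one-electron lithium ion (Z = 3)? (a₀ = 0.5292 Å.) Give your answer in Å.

6.650 Å

The Bohr quantisation condition is nλ = 2πr_n.
r_n = n²a₀/Z = 6.350 Å
λ = 2πr_n/n = 2π·6.350/6 = 6.650 Å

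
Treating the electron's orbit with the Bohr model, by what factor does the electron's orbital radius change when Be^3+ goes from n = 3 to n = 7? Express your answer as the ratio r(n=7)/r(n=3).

r ∝ Z^-1 · n^2; with Z fixed, r ∝ n^2.
r(n=7)/r(n=3) = (7/3)^2 = 49/9

49/9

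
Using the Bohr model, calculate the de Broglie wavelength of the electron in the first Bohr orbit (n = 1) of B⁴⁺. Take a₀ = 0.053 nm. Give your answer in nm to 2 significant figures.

The Bohr quantisation condition is nλ = 2πr_n.
r_n = n²a₀/Z = 0.011 nm
λ = 2πr_n/n = 2π·0.011/1 = 0.067 nm

0.067 nm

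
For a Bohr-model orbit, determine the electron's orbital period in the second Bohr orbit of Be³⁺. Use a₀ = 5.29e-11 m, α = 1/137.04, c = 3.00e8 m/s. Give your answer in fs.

r = n²a₀/Z = 2²·5.29e-11/4 = 5.29e-11 m
v = Zαc/n = 4·0.00730·3.00e8/2 = 4.38e6 m/s
T = 2πr/v = 7.59e-17 s = 0.0759 fs

0.0759 fs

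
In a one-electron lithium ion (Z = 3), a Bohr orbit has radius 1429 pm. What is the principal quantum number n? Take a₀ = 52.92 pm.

r_n = n²a₀/Z ⇒ n² = rZ/a₀ = 1429 × 3 / 52.92 ≈ 81.01
n = 9

9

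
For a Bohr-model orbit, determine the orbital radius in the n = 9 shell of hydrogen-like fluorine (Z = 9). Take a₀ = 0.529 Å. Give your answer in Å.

r_n = n²a₀/Z = 9² × 0.529 / 9
    = 81 × 0.529 / 9 = 4.76 Å

4.76 Å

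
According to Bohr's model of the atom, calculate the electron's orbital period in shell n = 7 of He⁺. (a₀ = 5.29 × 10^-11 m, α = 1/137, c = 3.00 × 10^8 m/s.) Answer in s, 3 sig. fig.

1.30 × 10^-14 s

r = n²a₀/Z = 7²·5.29 × 10^-11/2 = 1.30 × 10^-9 m
v = Zαc/n = 2·0.00730·3.00 × 10^8/7 = 6.26 × 10^5 m/s
T = 2πr/v = 1.30 × 10^-14 s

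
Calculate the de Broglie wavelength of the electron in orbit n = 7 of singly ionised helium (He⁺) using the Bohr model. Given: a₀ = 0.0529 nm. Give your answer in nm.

The Bohr quantisation condition is nλ = 2πr_n.
r_n = n²a₀/Z = 1.30 nm
λ = 2πr_n/n = 2π·1.30/7 = 1.16 nm

1.16 nm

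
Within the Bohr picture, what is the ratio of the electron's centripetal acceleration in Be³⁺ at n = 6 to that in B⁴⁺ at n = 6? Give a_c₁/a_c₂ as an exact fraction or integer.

64/125

a_c ∝ Z^3 · n^-4
a_c₁/a_c₂ = (4/5)^3 · (6/6)^-4 = 64/125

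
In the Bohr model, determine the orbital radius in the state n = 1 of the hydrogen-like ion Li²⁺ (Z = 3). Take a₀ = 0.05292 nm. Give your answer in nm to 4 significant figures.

r_n = n²a₀/Z = 1² × 0.05292 / 3
    = 1 × 0.05292 / 3 = 0.01764 nm

0.01764 nm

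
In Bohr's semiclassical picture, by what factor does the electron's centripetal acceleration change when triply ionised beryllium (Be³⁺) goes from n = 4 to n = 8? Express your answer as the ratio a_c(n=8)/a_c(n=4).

1/16

a_c ∝ Z^3 · n^-4; with Z fixed, a_c ∝ n^-4.
a_c(n=8)/a_c(n=4) = (8/4)^-4 = 1/16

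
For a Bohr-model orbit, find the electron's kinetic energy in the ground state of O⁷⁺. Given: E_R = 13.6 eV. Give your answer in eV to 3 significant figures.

870 eV

For a Coulomb orbit the virial theorem gives K = −E_n.
E_n = −E_R·Z²/n², so K = E_R·Z²/n² = 13.6 × 8²/1² = 870 eV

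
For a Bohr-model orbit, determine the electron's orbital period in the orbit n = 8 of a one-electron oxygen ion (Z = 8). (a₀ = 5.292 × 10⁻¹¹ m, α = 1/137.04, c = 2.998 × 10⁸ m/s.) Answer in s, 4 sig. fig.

1.216 × 10⁻¹⁵ s

r = n²a₀/Z = 8²·5.292 × 10⁻¹¹/8 = 4.234 × 10⁻¹⁰ m
v = Zαc/n = 8·0.007297·2.998 × 10⁸/8 = 2.188 × 10⁶ m/s
T = 2πr/v = 1.216 × 10⁻¹⁵ s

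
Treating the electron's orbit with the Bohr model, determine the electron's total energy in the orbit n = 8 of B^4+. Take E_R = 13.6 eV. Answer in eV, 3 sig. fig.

E_n = −E_R·Z²/n² = −13.6 × 5²/8² = -5.31 eV

-5.31 eV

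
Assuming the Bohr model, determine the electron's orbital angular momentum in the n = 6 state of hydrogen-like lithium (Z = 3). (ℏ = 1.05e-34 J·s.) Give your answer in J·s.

L_n = nℏ = 6 × 1.05e-34 = 6.30e-34 J·s

6.30e-34 J·s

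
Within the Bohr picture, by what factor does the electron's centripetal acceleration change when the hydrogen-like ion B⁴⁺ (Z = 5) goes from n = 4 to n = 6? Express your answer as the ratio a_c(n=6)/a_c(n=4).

16/81

a_c ∝ Z^3 · n^-4; with Z fixed, a_c ∝ n^-4.
a_c(n=6)/a_c(n=4) = (6/4)^-4 = 16/81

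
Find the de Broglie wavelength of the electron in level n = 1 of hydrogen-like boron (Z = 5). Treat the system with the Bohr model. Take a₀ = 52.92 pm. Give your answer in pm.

66.50 pm

The Bohr quantisation condition is nλ = 2πr_n.
r_n = n²a₀/Z = 10.58 pm
λ = 2πr_n/n = 2π·10.58/1 = 66.50 pm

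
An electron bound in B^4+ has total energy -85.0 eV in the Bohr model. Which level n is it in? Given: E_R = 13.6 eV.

E_n = −E_R Z²/n² ⇒ n² = E_R Z²/(−E_n) = 13.6 × 5² / 85.0 ≈ 4.00
n = 2

2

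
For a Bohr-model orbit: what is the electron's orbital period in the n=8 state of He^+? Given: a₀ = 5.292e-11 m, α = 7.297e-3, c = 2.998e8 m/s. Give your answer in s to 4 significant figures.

1.946e-14 s

r = n²a₀/Z = 8²·5.292e-11/2 = 1.693e-9 m
v = Zαc/n = 2·0.007297·2.998e8/8 = 5.469e5 m/s
T = 2πr/v = 1.946e-14 s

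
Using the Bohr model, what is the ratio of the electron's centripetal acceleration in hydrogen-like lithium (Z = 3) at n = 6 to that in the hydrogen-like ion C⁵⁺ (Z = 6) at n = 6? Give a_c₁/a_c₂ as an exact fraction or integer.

1/8

a_c ∝ Z^3 · n^-4
a_c₁/a_c₂ = (3/6)^3 · (6/6)^-4 = 1/8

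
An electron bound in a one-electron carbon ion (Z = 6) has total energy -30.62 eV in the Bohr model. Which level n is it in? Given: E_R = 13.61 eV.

E_n = −E_R Z²/n² ⇒ n² = E_R Z²/(−E_n) = 13.61 × 6² / 30.62 ≈ 16.00
n = 4

4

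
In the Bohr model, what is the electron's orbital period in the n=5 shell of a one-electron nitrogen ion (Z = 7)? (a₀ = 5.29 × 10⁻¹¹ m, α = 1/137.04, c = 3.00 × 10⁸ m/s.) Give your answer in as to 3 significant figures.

r = n²a₀/Z = 5²·5.29 × 10⁻¹¹/7 = 1.89 × 10⁻¹⁰ m
v = Zαc/n = 7·0.00730·3.00 × 10⁸/5 = 3.06 × 10⁶ m/s
T = 2πr/v = 3.87 × 10⁻¹⁶ s = 387 as

387 as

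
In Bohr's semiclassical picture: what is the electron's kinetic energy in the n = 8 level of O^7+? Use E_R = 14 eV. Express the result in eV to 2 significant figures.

For a Coulomb orbit the virial theorem gives K = −E_n.
E_n = −E_R·Z²/n², so K = E_R·Z²/n² = 14 × 8²/8² = 14 eV

14 eV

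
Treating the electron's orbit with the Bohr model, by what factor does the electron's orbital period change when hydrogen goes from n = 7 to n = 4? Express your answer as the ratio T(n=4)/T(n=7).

T ∝ Z^-2 · n^3; with Z fixed, T ∝ n^3.
T(n=4)/T(n=7) = (4/7)^3 = 64/343

64/343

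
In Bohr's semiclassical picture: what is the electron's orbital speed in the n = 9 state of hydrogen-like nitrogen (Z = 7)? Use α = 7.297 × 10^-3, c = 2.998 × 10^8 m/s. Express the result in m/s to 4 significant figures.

v_n = Zαc/n = 7 × 0.007297 × 2.998 × 10^8 / 9
    = 1.701 × 10^6 m/s

1.701 × 10^6 m/s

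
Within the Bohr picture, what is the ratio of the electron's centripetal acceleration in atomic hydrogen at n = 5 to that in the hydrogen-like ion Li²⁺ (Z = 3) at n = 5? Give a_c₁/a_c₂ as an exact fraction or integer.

1/27

a_c ∝ Z^3 · n^-4
a_c₁/a_c₂ = (1/3)^3 · (5/5)^-4 = 1/27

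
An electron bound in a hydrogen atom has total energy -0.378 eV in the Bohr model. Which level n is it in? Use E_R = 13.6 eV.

6

E_n = −E_R Z²/n² ⇒ n² = E_R Z²/(−E_n) = 13.6 × 1² / 0.378 ≈ 35.98
n = 6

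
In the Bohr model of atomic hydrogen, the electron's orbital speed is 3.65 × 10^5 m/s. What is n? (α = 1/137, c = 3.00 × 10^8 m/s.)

v_n = Zαc/n ⇒ n = Zαc/v = 1 × 0.00730 × 3.00 × 10^8 / 3.65 × 10^5 ≈ 6.00
n = 6

6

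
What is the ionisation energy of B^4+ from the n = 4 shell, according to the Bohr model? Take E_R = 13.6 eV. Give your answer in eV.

E_n = −E_R·Z²/n² = −13.6 × 5²/4² eV = -21.2 eV
Ionisation energy = −E_n = 21.2 eV

21.2 eV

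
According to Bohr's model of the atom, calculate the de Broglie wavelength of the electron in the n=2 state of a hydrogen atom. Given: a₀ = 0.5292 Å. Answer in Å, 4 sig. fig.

6.650 Å

The Bohr quantisation condition is nλ = 2πr_n.
r_n = n²a₀/Z = 2.117 Å
λ = 2πr_n/n = 2π·2.117/2 = 6.650 Å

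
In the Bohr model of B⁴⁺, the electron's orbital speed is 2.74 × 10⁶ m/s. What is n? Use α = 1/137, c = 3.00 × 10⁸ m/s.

4

v_n = Zαc/n ⇒ n = Zαc/v = 5 × 0.00730 × 3.00 × 10⁸ / 2.74 × 10⁶ ≈ 4.00
n = 4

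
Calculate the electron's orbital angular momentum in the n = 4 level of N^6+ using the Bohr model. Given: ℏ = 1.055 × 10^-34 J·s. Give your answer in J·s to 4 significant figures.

L_n = nℏ = 4 × 1.055 × 10^-34 = 4.220 × 10^-34 J·s

4.220 × 10^-34 J·s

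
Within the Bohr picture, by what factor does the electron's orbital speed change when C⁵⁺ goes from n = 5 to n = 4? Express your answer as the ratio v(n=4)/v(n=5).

5/4

v ∝ Z^1 · n^-1; with Z fixed, v ∝ n^-1.
v(n=4)/v(n=5) = (4/5)^-1 = 5/4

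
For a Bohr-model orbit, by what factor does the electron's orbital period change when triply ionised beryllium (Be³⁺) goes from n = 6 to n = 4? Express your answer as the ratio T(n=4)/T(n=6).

8/27

T ∝ Z^-2 · n^3; with Z fixed, T ∝ n^3.
T(n=4)/T(n=6) = (4/6)^3 = 8/27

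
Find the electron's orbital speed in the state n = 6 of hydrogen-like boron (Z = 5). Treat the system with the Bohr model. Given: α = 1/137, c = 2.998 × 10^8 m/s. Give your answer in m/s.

1.824 × 10^6 m/s

v_n = Zαc/n = 5 × 0.007299 × 2.998 × 10^8 / 6
    = 1.824 × 10^6 m/s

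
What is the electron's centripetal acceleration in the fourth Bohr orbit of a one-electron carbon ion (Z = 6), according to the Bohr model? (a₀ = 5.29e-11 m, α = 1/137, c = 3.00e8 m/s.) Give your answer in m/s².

7.65e22 m/s²

r = n²a₀/Z = 1.41e-10 m, v = Zαc/n = 3.28e6 m/s
a = v²/r = (3.28e6)² / 1.41e-10 = 7.65e22 m/s²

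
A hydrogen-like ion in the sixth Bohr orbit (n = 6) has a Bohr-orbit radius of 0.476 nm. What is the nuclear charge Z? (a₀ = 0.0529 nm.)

4

r_n = n²a₀/Z ⇒ Z = n²a₀/r = 6² × 0.0529 / 0.476 ≈ 4.00
Z = 4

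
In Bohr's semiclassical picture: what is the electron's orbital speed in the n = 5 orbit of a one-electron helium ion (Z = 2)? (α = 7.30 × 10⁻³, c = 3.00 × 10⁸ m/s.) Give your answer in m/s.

8.76 × 10⁵ m/s

v_n = Zαc/n = 2 × 0.00730 × 3.00 × 10⁸ / 5
    = 8.76 × 10⁵ m/s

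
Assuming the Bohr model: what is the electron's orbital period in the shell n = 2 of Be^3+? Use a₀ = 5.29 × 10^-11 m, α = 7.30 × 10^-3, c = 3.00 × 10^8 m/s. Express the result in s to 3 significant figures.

r = n²a₀/Z = 2²·5.29 × 10^-11/4 = 5.29 × 10^-11 m
v = Zαc/n = 4·0.00730·3.00 × 10^8/2 = 4.38 × 10^6 m/s
T = 2πr/v = 7.59 × 10^-17 s

7.59 × 10^-17 s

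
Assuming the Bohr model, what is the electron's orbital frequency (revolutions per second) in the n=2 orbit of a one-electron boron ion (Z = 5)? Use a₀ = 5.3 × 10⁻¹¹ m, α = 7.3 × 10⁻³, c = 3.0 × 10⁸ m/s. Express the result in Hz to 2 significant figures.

2.1 × 10¹⁶ Hz

r = n²a₀/Z = 4.2 × 10⁻¹¹ m, v = Zαc/n = 5.5 × 10⁶ m/s
f = v/(2πr) = 2.1 × 10¹⁶ Hz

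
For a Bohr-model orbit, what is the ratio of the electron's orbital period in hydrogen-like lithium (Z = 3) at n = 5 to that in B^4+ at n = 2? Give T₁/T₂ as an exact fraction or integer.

3125/72

T ∝ Z^-2 · n^3
T₁/T₂ = (3/5)^-2 · (5/2)^3 = 3125/72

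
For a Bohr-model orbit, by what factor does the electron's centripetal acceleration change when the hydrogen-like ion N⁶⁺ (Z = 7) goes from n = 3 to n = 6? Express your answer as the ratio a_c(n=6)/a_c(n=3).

a_c ∝ Z^3 · n^-4; with Z fixed, a_c ∝ n^-4.
a_c(n=6)/a_c(n=3) = (6/3)^-4 = 1/16

1/16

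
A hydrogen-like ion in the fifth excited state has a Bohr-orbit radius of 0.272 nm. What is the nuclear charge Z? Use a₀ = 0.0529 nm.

r_n = n²a₀/Z ⇒ Z = n²a₀/r = 6² × 0.0529 / 0.272 ≈ 7.00
Z = 7

7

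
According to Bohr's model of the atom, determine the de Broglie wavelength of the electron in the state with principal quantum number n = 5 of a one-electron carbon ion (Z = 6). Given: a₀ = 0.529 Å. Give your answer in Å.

2.77 Å

The Bohr quantisation condition is nλ = 2πr_n.
r_n = n²a₀/Z = 2.20 Å
λ = 2πr_n/n = 2π·2.20/5 = 2.77 Å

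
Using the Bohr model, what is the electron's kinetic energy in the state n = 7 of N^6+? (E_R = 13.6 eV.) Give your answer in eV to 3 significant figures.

13.6 eV

For a Coulomb orbit the virial theorem gives K = −E_n.
E_n = −E_R·Z²/n², so K = E_R·Z²/n² = 13.6 × 7²/7² = 13.6 eV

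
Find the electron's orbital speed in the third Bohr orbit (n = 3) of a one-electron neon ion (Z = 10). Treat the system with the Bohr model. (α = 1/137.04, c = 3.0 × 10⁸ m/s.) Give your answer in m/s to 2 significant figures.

7.3 × 10⁶ m/s

v_n = Zαc/n = 10 × 0.0073 × 3.0 × 10⁸ / 3
    = 7.3 × 10⁶ m/s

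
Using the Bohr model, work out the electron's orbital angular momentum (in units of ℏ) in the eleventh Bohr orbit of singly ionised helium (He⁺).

L_n = nℏ, so L/ℏ = n = 11.

11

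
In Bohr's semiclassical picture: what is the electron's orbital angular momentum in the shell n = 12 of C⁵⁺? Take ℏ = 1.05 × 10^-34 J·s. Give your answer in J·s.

L_n = nℏ = 12 × 1.05 × 10^-34 = 1.26 × 10^-33 J·s

1.26 × 10^-33 J·s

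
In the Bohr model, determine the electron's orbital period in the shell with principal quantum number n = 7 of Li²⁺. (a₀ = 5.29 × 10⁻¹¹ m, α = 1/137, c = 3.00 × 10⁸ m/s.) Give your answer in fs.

5.78 fs

r = n²a₀/Z = 7²·5.29 × 10⁻¹¹/3 = 8.64 × 10⁻¹⁰ m
v = Zαc/n = 3·0.00730·3.00 × 10⁸/7 = 9.38 × 10⁵ m/s
T = 2πr/v = 5.78 × 10⁻¹⁵ s = 5.78 fs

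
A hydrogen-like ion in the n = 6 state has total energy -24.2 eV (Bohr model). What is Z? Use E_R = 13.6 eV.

8

E_n = −E_R Z²/n² ⇒ Z² = −E_n n²/E_R = 24.2 × 6² / 13.6 ≈ 64.06
Z = 8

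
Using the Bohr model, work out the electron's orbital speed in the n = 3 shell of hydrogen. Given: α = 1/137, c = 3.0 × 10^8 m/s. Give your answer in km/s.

v_n = Zαc/n = 1 × 0.0073 × 3.0 × 10^8 / 3
    = 730 km/s

730 km/s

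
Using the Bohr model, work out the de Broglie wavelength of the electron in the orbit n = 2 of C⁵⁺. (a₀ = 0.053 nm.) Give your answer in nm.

The Bohr quantisation condition is nλ = 2πr_n.
r_n = n²a₀/Z = 0.035 nm
λ = 2πr_n/n = 2π·0.035/2 = 0.11 nm

0.11 nm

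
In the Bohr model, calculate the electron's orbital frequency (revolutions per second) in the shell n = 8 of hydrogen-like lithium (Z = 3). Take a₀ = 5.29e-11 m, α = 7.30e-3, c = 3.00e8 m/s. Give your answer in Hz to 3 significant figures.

1.16e14 Hz

r = n²a₀/Z = 1.13e-9 m, v = Zαc/n = 8.21e5 m/s
f = v/(2πr) = 1.16e14 Hz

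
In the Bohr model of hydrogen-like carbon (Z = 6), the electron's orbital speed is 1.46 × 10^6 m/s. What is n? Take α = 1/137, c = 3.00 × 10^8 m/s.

9

v_n = Zαc/n ⇒ n = Zαc/v = 6 × 0.00730 × 3.00 × 10^8 / 1.46 × 10^6 ≈ 9.00
n = 9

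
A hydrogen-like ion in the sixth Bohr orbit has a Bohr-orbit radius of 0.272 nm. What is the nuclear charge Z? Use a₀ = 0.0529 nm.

7

r_n = n²a₀/Z ⇒ Z = n²a₀/r = 6² × 0.0529 / 0.272 ≈ 7.00
Z = 7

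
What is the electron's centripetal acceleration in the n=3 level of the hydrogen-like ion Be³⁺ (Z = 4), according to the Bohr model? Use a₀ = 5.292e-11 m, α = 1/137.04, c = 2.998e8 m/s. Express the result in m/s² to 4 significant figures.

7.146e22 m/s²

r = n²a₀/Z = 1.191e-10 m, v = Zαc/n = 2.917e6 m/s
a = v²/r = (2.917e6)² / 1.191e-10 = 7.146e22 m/s²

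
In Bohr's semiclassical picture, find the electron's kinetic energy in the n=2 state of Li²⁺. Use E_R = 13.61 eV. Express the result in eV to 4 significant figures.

30.62 eV

For a Coulomb orbit the virial theorem gives K = −E_n.
E_n = −E_R·Z²/n², so K = E_R·Z²/n² = 13.61 × 3²/2² = 30.62 eV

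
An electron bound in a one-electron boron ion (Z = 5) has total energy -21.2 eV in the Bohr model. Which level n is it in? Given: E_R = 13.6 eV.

E_n = −E_R Z²/n² ⇒ n² = E_R Z²/(−E_n) = 13.6 × 5² / 21.2 ≈ 16.04
n = 4

4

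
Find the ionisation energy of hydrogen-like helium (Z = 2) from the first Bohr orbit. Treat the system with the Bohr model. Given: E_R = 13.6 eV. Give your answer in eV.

E_n = −E_R·Z²/n² = −13.6 × 2²/1² eV = -54.4 eV
Ionisation energy = −E_n = 54.4 eV

54.4 eV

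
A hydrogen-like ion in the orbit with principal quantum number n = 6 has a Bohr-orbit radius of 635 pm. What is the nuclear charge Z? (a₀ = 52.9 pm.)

r_n = n²a₀/Z ⇒ Z = n²a₀/r = 6² × 52.9 / 635 ≈ 3.00
Z = 3

3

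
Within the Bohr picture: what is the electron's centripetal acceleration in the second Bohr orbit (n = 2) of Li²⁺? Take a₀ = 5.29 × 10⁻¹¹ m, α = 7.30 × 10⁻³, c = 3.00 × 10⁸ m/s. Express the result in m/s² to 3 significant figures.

r = n²a₀/Z = 7.05 × 10⁻¹¹ m, v = Zαc/n = 3.29 × 10⁶ m/s
a = v²/r = (3.29 × 10⁶)² / 7.05 × 10⁻¹¹ = 1.53 × 10²³ m/s²

1.53 × 10²³ m/s²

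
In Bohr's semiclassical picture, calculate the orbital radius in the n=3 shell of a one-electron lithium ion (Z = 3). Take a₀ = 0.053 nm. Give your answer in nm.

0.16 nm

r_n = n²a₀/Z = 3² × 0.053 / 3
    = 9 × 0.053 / 3 = 0.16 nm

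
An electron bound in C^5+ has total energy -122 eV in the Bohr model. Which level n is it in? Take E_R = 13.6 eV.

2

E_n = −E_R Z²/n² ⇒ n² = E_R Z²/(−E_n) = 13.6 × 6² / 122 ≈ 4.01
n = 2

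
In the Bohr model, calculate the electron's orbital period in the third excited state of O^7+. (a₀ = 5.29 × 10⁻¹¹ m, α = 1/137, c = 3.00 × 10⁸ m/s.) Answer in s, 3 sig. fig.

1.52 × 10⁻¹⁶ s

r = n²a₀/Z = 4²·5.29 × 10⁻¹¹/8 = 1.06 × 10⁻¹⁰ m
v = Zαc/n = 8·0.00730·3.00 × 10⁸/4 = 4.38 × 10⁶ m/s
T = 2πr/v = 1.52 × 10⁻¹⁶ s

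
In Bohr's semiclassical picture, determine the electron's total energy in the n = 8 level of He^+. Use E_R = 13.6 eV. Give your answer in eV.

E_n = −E_R·Z²/n² = −13.6 × 2²/8² = -0.850 eV

-0.850 eV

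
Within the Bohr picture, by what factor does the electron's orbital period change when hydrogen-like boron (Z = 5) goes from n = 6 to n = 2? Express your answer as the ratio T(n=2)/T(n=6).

T ∝ Z^-2 · n^3; with Z fixed, T ∝ n^3.
T(n=2)/T(n=6) = (2/6)^3 = 1/27

1/27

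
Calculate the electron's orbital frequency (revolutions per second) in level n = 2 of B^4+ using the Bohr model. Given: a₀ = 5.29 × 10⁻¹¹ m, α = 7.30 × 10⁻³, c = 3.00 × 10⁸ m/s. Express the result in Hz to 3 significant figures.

r = n²a₀/Z = 4.23 × 10⁻¹¹ m, v = Zαc/n = 5.47 × 10⁶ m/s
f = v/(2πr) = 2.06 × 10¹⁶ Hz

2.06 × 10¹⁶ Hz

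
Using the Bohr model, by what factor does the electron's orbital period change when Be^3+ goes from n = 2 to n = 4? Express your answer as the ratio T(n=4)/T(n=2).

8

T ∝ Z^-2 · n^3; with Z fixed, T ∝ n^3.
T(n=4)/T(n=2) = (4/2)^3 = 8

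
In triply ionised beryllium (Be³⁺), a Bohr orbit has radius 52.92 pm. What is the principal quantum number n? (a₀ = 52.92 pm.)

2

r_n = n²a₀/Z ⇒ n² = rZ/a₀ = 52.92 × 4 / 52.92 ≈ 4.00
n = 2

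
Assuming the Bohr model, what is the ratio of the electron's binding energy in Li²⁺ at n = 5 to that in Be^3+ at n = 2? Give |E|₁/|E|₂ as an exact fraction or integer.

9/100

|E| ∝ Z^2 · n^-2
|E|₁/|E|₂ = (3/4)^2 · (5/2)^-2 = 9/100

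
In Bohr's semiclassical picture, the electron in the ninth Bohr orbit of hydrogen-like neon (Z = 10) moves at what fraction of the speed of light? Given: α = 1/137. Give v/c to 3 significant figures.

0.00811

v_n = Zαc/n, so v/c = Zα/n = 10 × 0.00730 / 9 = 0.00811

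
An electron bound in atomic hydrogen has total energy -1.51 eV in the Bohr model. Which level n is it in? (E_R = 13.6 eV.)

3

E_n = −E_R Z²/n² ⇒ n² = E_R Z²/(−E_n) = 13.6 × 1² / 1.51 ≈ 9.01
n = 3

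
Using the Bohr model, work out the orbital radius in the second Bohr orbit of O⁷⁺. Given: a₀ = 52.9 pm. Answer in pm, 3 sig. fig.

r_n = n²a₀/Z = 2² × 52.9 / 8
    = 4 × 52.9 / 8 = 26.4 pm

26.4 pm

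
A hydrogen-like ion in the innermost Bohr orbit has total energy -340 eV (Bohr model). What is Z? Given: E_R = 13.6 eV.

E_n = −E_R Z²/n² ⇒ Z² = −E_n n²/E_R = 340 × 1² / 13.6 ≈ 25.00
Z = 5

5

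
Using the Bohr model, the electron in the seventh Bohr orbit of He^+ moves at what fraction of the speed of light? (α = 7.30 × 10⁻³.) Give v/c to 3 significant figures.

0.00209

v_n = Zαc/n, so v/c = Zα/n = 2 × 0.00730 / 7 = 0.00209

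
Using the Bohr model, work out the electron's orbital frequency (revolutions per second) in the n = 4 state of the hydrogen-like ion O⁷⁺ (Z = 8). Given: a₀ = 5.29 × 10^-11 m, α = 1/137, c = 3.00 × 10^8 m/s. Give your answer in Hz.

r = n²a₀/Z = 1.06 × 10^-10 m, v = Zαc/n = 4.38 × 10^6 m/s
f = v/(2πr) = 6.59 × 10^15 Hz

6.59 × 10^15 Hz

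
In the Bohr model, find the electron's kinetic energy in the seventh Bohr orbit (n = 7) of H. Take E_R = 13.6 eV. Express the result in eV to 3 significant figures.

0.278 eV

For a Coulomb orbit the virial theorem gives K = −E_n.
E_n = −E_R·Z²/n², so K = E_R·Z²/n² = 13.6 × 1²/7² = 0.278 eV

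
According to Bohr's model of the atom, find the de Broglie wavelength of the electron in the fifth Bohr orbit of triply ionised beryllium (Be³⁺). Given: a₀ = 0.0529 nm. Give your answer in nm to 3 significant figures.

0.415 nm

The Bohr quantisation condition is nλ = 2πr_n.
r_n = n²a₀/Z = 0.331 nm
λ = 2πr_n/n = 2π·0.331/5 = 0.415 nm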